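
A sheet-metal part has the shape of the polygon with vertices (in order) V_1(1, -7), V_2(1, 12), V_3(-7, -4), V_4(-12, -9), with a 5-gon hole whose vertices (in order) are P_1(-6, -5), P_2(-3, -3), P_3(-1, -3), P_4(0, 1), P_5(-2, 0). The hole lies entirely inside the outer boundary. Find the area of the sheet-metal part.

Outer boundary:
Apply the shoelace (surveyor's) formula: 2A = Σ (x_i·y_{i+1} − x_{i+1}·y_i), indices taken mod 4.
Cross-terms: 19, 80, 15, 93  ⇒  Σ = 207
Area = |Σ|/2 = 103.5.
Hole:
Apply the shoelace formula: 2A = Σ (x_i·y_{i+1} − x_{i+1}·y_i), indices taken mod 5.
Cross-terms: 3, 6, -1, 2, 10  ⇒  Σ = 20
Area = |Σ|/2 = 10.
Net area = 103.5 − 10 = 93.5.

93.5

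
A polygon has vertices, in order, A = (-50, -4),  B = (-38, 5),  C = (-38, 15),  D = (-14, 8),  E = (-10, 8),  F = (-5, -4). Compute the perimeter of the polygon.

|AB| = √((12)² + (9)²) = √225 = 15
|BC| = √((0)² + (10)²) = √100 = 10
|CD| = √((24)² + (-7)²) = √625 = 25
|DE| = √((4)² + (0)²) = √16 = 4
|EF| = √((5)² + (-12)²) = √169 = 13
|FA| = √((-45)² + (0)²) = √2025 = 45
Perimeter = 15 + 10 + 25 + 4 + 13 + 45 = 112.

112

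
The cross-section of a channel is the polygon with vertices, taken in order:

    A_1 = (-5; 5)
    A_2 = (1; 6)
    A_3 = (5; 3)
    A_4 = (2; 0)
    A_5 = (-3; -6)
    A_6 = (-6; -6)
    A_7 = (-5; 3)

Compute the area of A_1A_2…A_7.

Apply the surveyor's formula: 2A = Σ (x_i·y_{i+1} − x_{i+1}·y_i), indices taken mod 7.
A_1→A_2: (-5)(6) − (1)(5) = -35
A_2→A_3: (1)(3) − (5)(6) = -27
A_3→A_4: (5)(0) − (2)(3) = -6
A_4→A_5: (2)(-6) − (-3)(0) = -12
A_5→A_6: (-3)(-6) − (-6)(-6) = -18
A_6→A_7: (-6)(3) − (-5)(-6) = -48
A_7→A_1: (-5)(5) − (-5)(3) = -10
Σ = -156
Area = |Σ|/2 = 78.

78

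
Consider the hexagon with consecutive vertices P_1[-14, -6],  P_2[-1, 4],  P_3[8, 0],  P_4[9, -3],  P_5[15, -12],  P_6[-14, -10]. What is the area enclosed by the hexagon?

Apply the shoelace formula: 2A = Σ (x_i·y_{i+1} − x_{i+1}·y_i), indices taken mod 6.
Σ = (-62) + (-32) + (-24) + (-63) + (-318) + (-56) = -555
Area = |Σ|/2 = 277.5.

277.5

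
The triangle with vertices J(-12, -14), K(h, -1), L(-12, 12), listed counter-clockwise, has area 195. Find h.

Write out the shoelace sum; only the two edges meeting at K involve h:
2·Area = [((-12)·(-1) − h·(-14)) + (h·12 − (-12)·(-1))] + 312
       = 26·h + 312 = 390
⇒ h = 3.

3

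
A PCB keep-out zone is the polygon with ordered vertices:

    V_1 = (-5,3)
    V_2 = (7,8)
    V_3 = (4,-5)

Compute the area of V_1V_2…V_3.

Apply the shoelace (surveyor's) formula: 2A = Σ (x_i·y_{i+1} − x_{i+1}·y_i), indices taken mod 3.
Σ = (-61) + (-67) + (-13) = -141
Area = |Σ|/2 = 70.5.

70.5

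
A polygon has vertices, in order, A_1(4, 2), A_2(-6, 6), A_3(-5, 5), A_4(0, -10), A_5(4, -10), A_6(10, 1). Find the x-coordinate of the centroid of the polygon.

Apply Gauss's area formula. First the cross-terms c_i = x_i·y_{i+1} − x_{i+1}·y_i:
  36, 0, 50, 40, 104, 16  ⇒  2A = 246, A = 123.
Then Σ (x_i + x_{i+1})·c_i = 1518, so x̄ = 1518 / (6·123) = 253/123.

253/123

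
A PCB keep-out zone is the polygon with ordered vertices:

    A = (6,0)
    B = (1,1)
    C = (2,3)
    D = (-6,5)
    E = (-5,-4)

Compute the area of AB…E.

Cross-terms: 6, 1, 28, 49, 24  ⇒  Σ = 108
Area = |Σ|/2 = 54.

54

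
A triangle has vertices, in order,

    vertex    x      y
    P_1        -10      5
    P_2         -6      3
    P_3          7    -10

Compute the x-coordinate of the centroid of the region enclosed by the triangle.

-3

Apply the shoelace formula. First the cross-terms c_i = x_i·y_{i+1} − x_{i+1}·y_i:
  0, 39, -65  ⇒  2A = -26, A = -13.
Then Σ (x_i + x_{i+1})·c_i = 234, so x̄ = 234 / (6·(-13)) = -3.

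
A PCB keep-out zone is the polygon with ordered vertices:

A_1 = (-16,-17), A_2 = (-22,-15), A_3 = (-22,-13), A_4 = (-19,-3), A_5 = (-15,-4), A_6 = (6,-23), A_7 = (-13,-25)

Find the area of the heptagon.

293.5

Apply the surveyor's formula: 2A = Σ (x_i·y_{i+1} − x_{i+1}·y_i), indices taken mod 7.
Cross-terms: -134, -44, -181, 31, 369, -449, -179  ⇒  Σ = -587
Area = |Σ|/2 = 293.5.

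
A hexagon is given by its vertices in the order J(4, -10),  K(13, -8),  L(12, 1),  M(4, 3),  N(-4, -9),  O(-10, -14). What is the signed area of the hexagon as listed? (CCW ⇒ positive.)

168.5

Apply the shoelace formula: 2A = Σ (x_i·y_{i+1} − x_{i+1}·y_i), indices taken mod 6.
Σ = (98) + (109) + (32) + (-24) + (-34) + (156) = 337
Signed area = Σ/2 = 168.5 (positive ⇒ counter-clockwise traversal).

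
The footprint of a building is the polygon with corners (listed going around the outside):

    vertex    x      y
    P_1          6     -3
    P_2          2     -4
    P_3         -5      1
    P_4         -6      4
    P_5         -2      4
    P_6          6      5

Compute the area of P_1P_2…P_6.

74

Apply the shoelace formula: 2A = Σ (x_i·y_{i+1} − x_{i+1}·y_i), indices taken mod 6.
Σ = (-18) + (-18) + (-14) + (-16) + (-34) + (-48) = -148
Area = |Σ|/2 = 74.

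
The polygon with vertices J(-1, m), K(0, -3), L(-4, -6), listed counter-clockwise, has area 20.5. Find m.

-14

The doubled signed area Σ (x_i y_{i+1} − x_{i+1} y_i) is linear in m.
With m=0 it equals -15; the coefficient of m is -4 (from the two edges through J).
So -4·m + -15 = 2·20.5 = 41 ⇒ m = -14.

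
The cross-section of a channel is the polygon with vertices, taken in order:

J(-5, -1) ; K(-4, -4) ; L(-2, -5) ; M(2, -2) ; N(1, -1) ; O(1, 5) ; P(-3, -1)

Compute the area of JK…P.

30

Apply the shoelace (surveyor's) formula: 2A = Σ (x_i·y_{i+1} − x_{i+1}·y_i), indices taken mod 7.
Σ = (16) + (12) + (14) + (0) + (6) + (14) + (-2) = 60
Area = |Σ|/2 = 30.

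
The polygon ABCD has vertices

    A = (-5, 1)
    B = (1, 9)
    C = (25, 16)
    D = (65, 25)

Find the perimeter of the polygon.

150

|AB| = √((6)² + (8)²) = √100 = 10
|BC| = √((24)² + (7)²) = √625 = 25
|CD| = √((40)² + (9)²) = √1681 = 41
|DA| = √((-70)² + (-24)²) = √5476 = 74
Perimeter = 10 + 25 + 41 + 74 = 150.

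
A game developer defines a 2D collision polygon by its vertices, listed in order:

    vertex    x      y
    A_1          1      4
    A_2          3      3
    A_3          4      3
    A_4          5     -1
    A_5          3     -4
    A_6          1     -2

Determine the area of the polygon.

22

Apply the shoelace (surveyor's) formula: 2A = Σ (x_i·y_{i+1} − x_{i+1}·y_i), indices taken mod 6.
Cross-terms: -9, -3, -19, -17, -2, 6  ⇒  Σ = -44
Area = |Σ|/2 = 22.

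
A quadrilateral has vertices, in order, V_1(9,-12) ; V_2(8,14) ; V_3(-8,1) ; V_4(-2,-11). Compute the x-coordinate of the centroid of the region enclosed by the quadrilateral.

83/37

Apply the surveyor's formula. First the cross-terms c_i = x_i·y_{i+1} − x_{i+1}·y_i:
  222, 120, 90, 123  ⇒  2A = 555, A = 277.5.
Then Σ (x_i + x_{i+1})·c_i = 3735, so x̄ = 3735 / (6·277.5) = 83/37.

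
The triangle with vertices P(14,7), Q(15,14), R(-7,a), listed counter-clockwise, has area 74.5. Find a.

Write out the shoelace sum; only the two edges meeting at R involve a:
2·Area = [(15·a − (-7)·14) + ((-7)·7 − 14·a)] + 91
       = 1·a + 140 = 149
⇒ a = 9.

9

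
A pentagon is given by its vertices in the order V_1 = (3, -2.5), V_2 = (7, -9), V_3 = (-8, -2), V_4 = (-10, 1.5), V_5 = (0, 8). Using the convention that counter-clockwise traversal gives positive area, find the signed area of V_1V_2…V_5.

Cross-terms: -9.5, -86, -32, -80, -24  ⇒  Σ = -231.5
Signed area = Σ/2 = -115.75 (negative ⇒ clockwise traversal).

-115.75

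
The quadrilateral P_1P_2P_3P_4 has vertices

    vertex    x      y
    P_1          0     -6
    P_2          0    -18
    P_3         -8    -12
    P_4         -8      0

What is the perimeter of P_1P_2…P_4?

44

|P_1P_2| = √((0)² + (-12)²) = √144 = 12
|P_2P_3| = √((-8)² + (6)²) = √100 = 10
|P_3P_4| = √((0)² + (12)²) = √144 = 12
|P_4P_1| = √((8)² + (-6)²) = √100 = 10
Perimeter = 12 + 10 + 12 + 10 = 44.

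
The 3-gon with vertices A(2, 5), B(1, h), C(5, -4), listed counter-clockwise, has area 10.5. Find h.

1

The doubled signed area Σ (x_i y_{i+1} − x_{i+1} y_i) is linear in h.
With h=0 it equals 24; the coefficient of h is -3 (from the two edges through B).
So -3·h + 24 = 2·10.5 = 21 ⇒ h = 1.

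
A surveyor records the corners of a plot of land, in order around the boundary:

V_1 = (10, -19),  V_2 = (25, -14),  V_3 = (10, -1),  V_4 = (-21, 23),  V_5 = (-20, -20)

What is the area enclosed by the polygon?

1059.5

Apply Gauss's area formula: 2A = Σ (x_i·y_{i+1} − x_{i+1}·y_i), indices taken mod 5.
Cross-terms: 335, 115, 209, 880, 580  ⇒  Σ = 2119
Area = |Σ|/2 = 1059.5.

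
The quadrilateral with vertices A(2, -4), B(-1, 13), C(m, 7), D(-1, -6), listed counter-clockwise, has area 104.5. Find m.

The doubled signed area Σ (x_i y_{i+1} − x_{i+1} y_i) is linear in m.
With m=0 it equals 38; the coefficient of m is -19 (from the two edges through C).
So -19·m + 38 = 2·104.5 = 209 ⇒ m = -9.

-9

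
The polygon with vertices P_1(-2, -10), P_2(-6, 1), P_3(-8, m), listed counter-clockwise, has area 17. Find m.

-2

The doubled signed area Σ (x_i y_{i+1} − x_{i+1} y_i) is linear in m.
With m=0 it equals 26; the coefficient of m is -4 (from the two edges through P_3).
So -4·m + 26 = 2·17 = 34 ⇒ m = -2.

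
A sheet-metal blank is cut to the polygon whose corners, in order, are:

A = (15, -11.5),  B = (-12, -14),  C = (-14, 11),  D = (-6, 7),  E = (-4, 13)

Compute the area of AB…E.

Apply the surveyor's formula: 2A = Σ (x_i·y_{i+1} − x_{i+1}·y_i), indices taken mod 5.
A→B: (15)(-14) − (-12)(-11.5) = -348
B→C: (-12)(11) − (-14)(-14) = -328
C→D: (-14)(7) − (-6)(11) = -32
D→E: (-6)(13) − (-4)(7) = -50
E→A: (-4)(-11.5) − (15)(13) = -149
Σ = -907
Area = |Σ|/2 = 453.5.

453.5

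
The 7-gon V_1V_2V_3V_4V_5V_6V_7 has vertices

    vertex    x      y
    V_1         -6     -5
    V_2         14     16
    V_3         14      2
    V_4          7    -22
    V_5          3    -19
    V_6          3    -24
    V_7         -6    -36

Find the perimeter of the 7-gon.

|V_1V_2| = √((20)² + (21)²) = √841 = 29
|V_2V_3| = √((0)² + (-14)²) = √196 = 14
|V_3V_4| = √((-7)² + (-24)²) = √625 = 25
|V_4V_5| = √((-4)² + (3)²) = √25 = 5
|V_5V_6| = √((0)² + (-5)²) = √25 = 5
|V_6V_7| = √((-9)² + (-12)²) = √225 = 15
|V_7V_1| = √((0)² + (31)²) = √961 = 31
Perimeter = 29 + 14 + 25 + 5 + 5 + 15 + 31 = 124.

124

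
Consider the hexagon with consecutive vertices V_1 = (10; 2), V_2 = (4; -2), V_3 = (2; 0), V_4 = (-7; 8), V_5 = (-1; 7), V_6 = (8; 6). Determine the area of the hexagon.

77.5

Apply the shoelace (surveyor's) formula: 2A = Σ (x_i·y_{i+1} − x_{i+1}·y_i), indices taken mod 6.
Σ = (-28) + (4) + (16) + (-41) + (-62) + (-44) = -155
Area = |Σ|/2 = 77.5.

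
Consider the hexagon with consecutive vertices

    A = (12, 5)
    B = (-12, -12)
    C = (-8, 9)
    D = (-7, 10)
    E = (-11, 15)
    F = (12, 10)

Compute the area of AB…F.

Apply the shoelace formula: 2A = Σ (x_i·y_{i+1} − x_{i+1}·y_i), indices taken mod 6.
Σ = (-84) + (-204) + (-17) + (5) + (-290) + (-60) = -650
Area = |Σ|/2 = 325.

325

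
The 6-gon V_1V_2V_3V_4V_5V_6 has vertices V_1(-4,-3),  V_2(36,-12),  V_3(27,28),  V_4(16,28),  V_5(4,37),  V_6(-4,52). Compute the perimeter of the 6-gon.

|V_1V_2| = √((40)² + (-9)²) = √1681 = 41
|V_2V_3| = √((-9)² + (40)²) = √1681 = 41
|V_3V_4| = √((-11)² + (0)²) = √121 = 11
|V_4V_5| = √((-12)² + (9)²) = √225 = 15
|V_5V_6| = √((-8)² + (15)²) = √289 = 17
|V_6V_1| = √((0)² + (-55)²) = √3025 = 55
Perimeter = 41 + 41 + 11 + 15 + 17 + 55 = 180.

180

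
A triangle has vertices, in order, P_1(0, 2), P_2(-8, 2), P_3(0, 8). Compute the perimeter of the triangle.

|P_1P_2| = √((-8)² + (0)²) = √64 = 8
|P_2P_3| = √((8)² + (6)²) = √100 = 10
|P_3P_1| = √((0)² + (-6)²) = √36 = 6
Perimeter = 8 + 10 + 6 = 24.

24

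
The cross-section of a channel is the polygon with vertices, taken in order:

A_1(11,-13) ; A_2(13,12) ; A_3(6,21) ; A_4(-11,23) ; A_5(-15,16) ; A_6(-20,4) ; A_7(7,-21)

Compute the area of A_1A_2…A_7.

916

Apply Gauss's area formula: 2A = Σ (x_i·y_{i+1} − x_{i+1}·y_i), indices taken mod 7.
Σ = (301) + (201) + (369) + (169) + (260) + (392) + (140) = 1832
Area = |Σ|/2 = 916.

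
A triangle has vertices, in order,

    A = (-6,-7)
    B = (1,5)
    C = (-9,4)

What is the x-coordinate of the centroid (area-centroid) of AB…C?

-14/3

Apply the surveyor's formula. First the cross-terms c_i = x_i·y_{i+1} − x_{i+1}·y_i:
  -23, 49, 87  ⇒  2A = 113, A = 56.5.
Then Σ (x_i + x_{i+1})·c_i = -1582, so x̄ = -1582 / (6·56.5) = -14/3.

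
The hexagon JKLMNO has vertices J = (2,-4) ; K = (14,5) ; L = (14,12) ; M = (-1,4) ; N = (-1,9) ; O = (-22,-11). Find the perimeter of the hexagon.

98

|JK| = √((12)² + (9)²) = √225 = 15
|KL| = √((0)² + (7)²) = √49 = 7
|LM| = √((-15)² + (-8)²) = √289 = 17
|MN| = √((0)² + (5)²) = √25 = 5
|NO| = √((-21)² + (-20)²) = √841 = 29
|OJ| = √((24)² + (7)²) = √625 = 25
Perimeter = 15 + 7 + 17 + 5 + 29 + 25 = 98.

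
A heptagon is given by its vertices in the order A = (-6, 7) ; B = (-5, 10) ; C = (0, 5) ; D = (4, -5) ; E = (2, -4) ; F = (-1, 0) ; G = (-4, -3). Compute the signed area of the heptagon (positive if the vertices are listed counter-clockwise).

Σ = (-25) + (-25) + (-20) + (-6) + (-4) + (3) + (-46) = -123
Signed area = Σ/2 = -61.5 (negative ⇒ clockwise traversal).

-61.5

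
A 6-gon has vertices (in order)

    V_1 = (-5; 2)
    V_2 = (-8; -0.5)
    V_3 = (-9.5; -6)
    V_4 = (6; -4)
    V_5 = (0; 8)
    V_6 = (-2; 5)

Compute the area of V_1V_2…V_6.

Cross-terms: 18.5, 43.25, 74, 48, 16, 21  ⇒  Σ = 220.75
Area = |Σ|/2 = 110.375.

110.375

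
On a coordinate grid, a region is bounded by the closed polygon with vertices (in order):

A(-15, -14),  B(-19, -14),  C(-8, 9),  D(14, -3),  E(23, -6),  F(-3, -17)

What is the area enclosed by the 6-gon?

Apply Gauss's area formula: 2A = Σ (x_i·y_{i+1} − x_{i+1}·y_i), indices taken mod 6.
A→B: (-15)(-14) − (-19)(-14) = -56
B→C: (-19)(9) − (-8)(-14) = -283
C→D: (-8)(-3) − (14)(9) = -102
D→E: (14)(-6) − (23)(-3) = -15
E→F: (23)(-17) − (-3)(-6) = -409
F→A: (-3)(-14) − (-15)(-17) = -213
Σ = -1078
Area = |Σ|/2 = 539.

539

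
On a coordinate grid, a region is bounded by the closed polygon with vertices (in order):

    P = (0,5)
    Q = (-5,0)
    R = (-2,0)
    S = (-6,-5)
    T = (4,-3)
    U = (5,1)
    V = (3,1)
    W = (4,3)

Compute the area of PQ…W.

Σ = (25) + (0) + (10) + (38) + (19) + (2) + (5) + (20) = 119
Area = |Σ|/2 = 59.5.

59.5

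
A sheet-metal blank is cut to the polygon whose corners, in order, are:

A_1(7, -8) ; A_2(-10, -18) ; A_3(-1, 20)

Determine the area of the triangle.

278

Σ = (-206) + (-218) + (-132) = -556
Area = |Σ|/2 = 278.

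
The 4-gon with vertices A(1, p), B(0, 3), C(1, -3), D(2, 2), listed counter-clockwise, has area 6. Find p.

The doubled signed area Σ (x_i y_{i+1} − x_{i+1} y_i) is linear in p.
With p=0 it equals 6; the coefficient of p is 2 (from the two edges through A).
So 2·p + 6 = 2·6 = 12 ⇒ p = 3.

3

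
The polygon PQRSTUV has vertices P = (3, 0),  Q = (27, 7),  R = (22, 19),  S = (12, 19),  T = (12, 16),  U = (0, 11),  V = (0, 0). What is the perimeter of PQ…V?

78

|PQ| = √((24)² + (7)²) = √625 = 25
|QR| = √((-5)² + (12)²) = √169 = 13
|RS| = √((-10)² + (0)²) = √100 = 10
|ST| = √((0)² + (-3)²) = √9 = 3
|TU| = √((-12)² + (-5)²) = √169 = 13
|UV| = √((0)² + (-11)²) = √121 = 11
|VP| = √((3)² + (0)²) = √9 = 3
Perimeter = 25 + 13 + 10 + 3 + 13 + 11 + 3 = 78.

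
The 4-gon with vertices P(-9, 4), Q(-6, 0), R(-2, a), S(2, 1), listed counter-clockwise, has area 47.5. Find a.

The doubled signed area Σ (x_i y_{i+1} − x_{i+1} y_i) is linear in a.
With a=0 it equals 39; the coefficient of a is -8 (from the two edges through R).
So -8·a + 39 = 2·47.5 = 95 ⇒ a = -7.

-7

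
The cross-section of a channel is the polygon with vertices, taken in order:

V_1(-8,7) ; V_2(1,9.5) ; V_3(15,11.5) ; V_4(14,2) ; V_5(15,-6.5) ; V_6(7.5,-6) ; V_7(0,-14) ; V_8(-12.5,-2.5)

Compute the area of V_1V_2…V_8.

V_1→V_2: (-8)(9.5) − (1)(7) = -83
V_2→V_3: (1)(11.5) − (15)(9.5) = -131
V_3→V_4: (15)(2) − (14)(11.5) = -131
V_4→V_5: (14)(-6.5) − (15)(2) = -121
V_5→V_6: (15)(-6) − (7.5)(-6.5) = -41.25
V_6→V_7: (7.5)(-14) − (0)(-6) = -105
V_7→V_8: (0)(-2.5) − (-12.5)(-14) = -175
V_8→V_1: (-12.5)(7) − (-8)(-2.5) = -107.5
Σ = -894.75
Area = |Σ|/2 = 447.375.

447.375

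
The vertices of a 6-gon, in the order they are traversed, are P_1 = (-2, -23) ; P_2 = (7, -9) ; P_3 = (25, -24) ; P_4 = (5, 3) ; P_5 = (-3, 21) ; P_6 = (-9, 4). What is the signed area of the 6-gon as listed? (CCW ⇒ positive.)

468.5

Apply the shoelace (surveyor's) formula: 2A = Σ (x_i·y_{i+1} − x_{i+1}·y_i), indices taken mod 6.
Σ = (179) + (57) + (195) + (114) + (177) + (215) = 937
Signed area = Σ/2 = 468.5 (positive ⇒ counter-clockwise traversal).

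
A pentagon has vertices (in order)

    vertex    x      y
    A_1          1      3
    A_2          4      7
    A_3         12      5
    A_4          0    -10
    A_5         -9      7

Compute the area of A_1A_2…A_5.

Apply Gauss's area formula: 2A = Σ (x_i·y_{i+1} − x_{i+1}·y_i), indices taken mod 5.
Σ = (-5) + (-64) + (-120) + (-90) + (-34) = -313
Area = |Σ|/2 = 156.5.

156.5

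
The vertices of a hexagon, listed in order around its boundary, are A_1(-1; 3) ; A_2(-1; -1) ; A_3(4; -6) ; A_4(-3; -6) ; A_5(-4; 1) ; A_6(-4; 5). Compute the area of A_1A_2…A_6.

Σ = (4) + (10) + (-42) + (-27) + (-16) + (-7) = -78
Area = |Σ|/2 = 39.

39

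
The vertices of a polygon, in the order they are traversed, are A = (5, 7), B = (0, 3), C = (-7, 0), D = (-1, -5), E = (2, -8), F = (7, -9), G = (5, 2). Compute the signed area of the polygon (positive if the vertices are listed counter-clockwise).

Cross-terms: 15, 21, 35, 18, 38, 59, 25  ⇒  Σ = 211
Signed area = Σ/2 = 105.5 (positive ⇒ counter-clockwise traversal).

105.5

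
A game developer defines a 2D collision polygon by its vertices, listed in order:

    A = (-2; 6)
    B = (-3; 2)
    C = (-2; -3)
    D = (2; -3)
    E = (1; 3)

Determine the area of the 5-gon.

Apply the shoelace (surveyor's) formula: 2A = Σ (x_i·y_{i+1} − x_{i+1}·y_i), indices taken mod 5.
Cross-terms: 14, 13, 12, 9, 12  ⇒  Σ = 60
Area = |Σ|/2 = 30.

30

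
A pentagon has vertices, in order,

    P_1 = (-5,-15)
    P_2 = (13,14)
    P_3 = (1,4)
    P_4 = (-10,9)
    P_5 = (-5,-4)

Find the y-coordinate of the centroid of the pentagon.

6/11

Apply the shoelace formula. First the cross-terms c_i = x_i·y_{i+1} − x_{i+1}·y_i:
  125, 38, 49, 85, 55  ⇒  2A = 352, A = 176.
Then Σ (y_i + y_{i+1})·c_i = 576, so ȳ = 576 / (6·176) = 6/11.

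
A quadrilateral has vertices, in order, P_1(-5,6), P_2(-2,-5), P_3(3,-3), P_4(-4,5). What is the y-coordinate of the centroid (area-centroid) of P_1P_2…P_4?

Apply the shoelace (surveyor's) formula. First the cross-terms c_i = x_i·y_{i+1} − x_{i+1}·y_i:
  37, 21, 3, 1  ⇒  2A = 62, A = 31.
Then Σ (y_i + y_{i+1})·c_i = -114, so ȳ = -114 / (6·31) = -19/31.

-19/31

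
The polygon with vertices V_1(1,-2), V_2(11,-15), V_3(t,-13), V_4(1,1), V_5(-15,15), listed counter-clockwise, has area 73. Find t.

Write out the shoelace sum; only the two edges meeting at V_3 involve t:
2·Area = [(11·(-13) − t·(-15)) + (t·1 − 1·(-13))] + 52
       = 16·t + -78 = 146
⇒ t = 14.

14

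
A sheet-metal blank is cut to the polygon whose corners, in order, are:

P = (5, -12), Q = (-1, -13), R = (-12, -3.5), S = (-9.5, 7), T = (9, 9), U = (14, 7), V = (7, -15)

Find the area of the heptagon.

P→Q: (5)(-13) − (-1)(-12) = -77
Q→R: (-1)(-3.5) − (-12)(-13) = -152.5
R→S: (-12)(7) − (-9.5)(-3.5) = -117.25
S→T: (-9.5)(9) − (9)(7) = -148.5
T→U: (9)(7) − (14)(9) = -63
U→V: (14)(-15) − (7)(7) = -259
V→P: (7)(-12) − (5)(-15) = -9
Σ = -826.25
Area = |Σ|/2 = 413.125.

413.125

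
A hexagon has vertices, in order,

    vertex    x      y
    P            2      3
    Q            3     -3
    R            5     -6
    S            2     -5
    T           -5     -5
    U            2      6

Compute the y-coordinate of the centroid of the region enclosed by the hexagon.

Apply the shoelace (surveyor's) formula. First the cross-terms c_i = x_i·y_{i+1} − x_{i+1}·y_i:
  -15, -3, -13, -35, -20, -6  ⇒  2A = -92, A = -46.
Then Σ (y_i + y_{i+1})·c_i = 446, so ȳ = 446 / (6·(-46)) = -223/138.

-223/138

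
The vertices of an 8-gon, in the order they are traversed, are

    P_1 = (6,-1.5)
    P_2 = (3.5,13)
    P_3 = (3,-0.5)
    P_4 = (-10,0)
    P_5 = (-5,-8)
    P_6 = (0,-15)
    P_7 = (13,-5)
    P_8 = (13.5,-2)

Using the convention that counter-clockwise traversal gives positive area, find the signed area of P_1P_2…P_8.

Cross-terms: 83.25, -40.75, -5, 80, 75, 195, 41.5, -8.25  ⇒  Σ = 420.75
Signed area = Σ/2 = 210.375 (positive ⇒ counter-clockwise traversal).

210.375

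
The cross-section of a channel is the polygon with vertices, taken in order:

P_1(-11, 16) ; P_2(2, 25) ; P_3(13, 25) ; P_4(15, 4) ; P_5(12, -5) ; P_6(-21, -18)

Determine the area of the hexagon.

Cross-terms: -307, -275, -323, -123, -321, -534  ⇒  Σ = -1883
Area = |Σ|/2 = 941.5.

941.5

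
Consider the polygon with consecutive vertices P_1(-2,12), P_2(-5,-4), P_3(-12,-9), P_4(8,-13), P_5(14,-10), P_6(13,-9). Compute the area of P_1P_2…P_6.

Apply the shoelace formula: 2A = Σ (x_i·y_{i+1} − x_{i+1}·y_i), indices taken mod 6.
Cross-terms: 68, -3, 228, 102, 4, 138  ⇒  Σ = 537
Area = |Σ|/2 = 268.5.

268.5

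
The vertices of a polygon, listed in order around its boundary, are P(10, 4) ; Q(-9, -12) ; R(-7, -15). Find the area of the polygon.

44.5

Apply the shoelace formula: 2A = Σ (x_i·y_{i+1} − x_{i+1}·y_i), indices taken mod 3.
Σ = (-84) + (51) + (122) = 89
Area = |Σ|/2 = 44.5.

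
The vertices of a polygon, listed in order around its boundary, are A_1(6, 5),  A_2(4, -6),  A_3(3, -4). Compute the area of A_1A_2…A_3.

Apply the shoelace (surveyor's) formula: 2A = Σ (x_i·y_{i+1} − x_{i+1}·y_i), indices taken mod 3.
Σ = (-56) + (2) + (39) = -15
Area = |Σ|/2 = 7.5.

7.5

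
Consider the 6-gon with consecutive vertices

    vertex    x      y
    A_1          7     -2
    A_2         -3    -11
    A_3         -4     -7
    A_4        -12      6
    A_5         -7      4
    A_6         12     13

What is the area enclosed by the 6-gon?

Apply the surveyor's formula: 2A = Σ (x_i·y_{i+1} − x_{i+1}·y_i), indices taken mod 6.
Cross-terms: -83, -23, -108, -6, -139, -115  ⇒  Σ = -474
Area = |Σ|/2 = 237.

237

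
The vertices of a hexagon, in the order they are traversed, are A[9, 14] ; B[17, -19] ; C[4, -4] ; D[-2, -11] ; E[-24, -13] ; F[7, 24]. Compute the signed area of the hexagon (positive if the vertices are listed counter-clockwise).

-647

Σ = (-409) + (8) + (-52) + (-238) + (-485) + (-118) = -1294
Signed area = Σ/2 = -647 (negative ⇒ clockwise traversal).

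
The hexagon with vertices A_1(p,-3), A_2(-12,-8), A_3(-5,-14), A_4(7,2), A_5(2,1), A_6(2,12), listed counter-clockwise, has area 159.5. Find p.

Write out the shoelace sum; only the two edges meeting at A_1 involve p:
2·Area = [(2·(-3) − p·12) + (p·(-8) − (-12)·(-3))] + 241
       = -20·p + 199 = 319
⇒ p = -6.

-6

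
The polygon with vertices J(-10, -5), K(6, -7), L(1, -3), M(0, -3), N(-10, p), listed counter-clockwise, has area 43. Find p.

-2

The doubled signed area Σ (x_i y_{i+1} − x_{i+1} y_i) is linear in p.
With p=0 it equals 106; the coefficient of p is 10 (from the two edges through N).
So 10·p + 106 = 2·43 = 86 ⇒ p = -2.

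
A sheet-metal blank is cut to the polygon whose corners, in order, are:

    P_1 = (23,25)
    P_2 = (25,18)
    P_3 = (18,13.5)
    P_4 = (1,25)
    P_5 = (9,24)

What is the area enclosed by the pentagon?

144.5

Cross-terms: -211, 13.5, 436.5, -201, -327  ⇒  Σ = -289
Area = |Σ|/2 = 144.5.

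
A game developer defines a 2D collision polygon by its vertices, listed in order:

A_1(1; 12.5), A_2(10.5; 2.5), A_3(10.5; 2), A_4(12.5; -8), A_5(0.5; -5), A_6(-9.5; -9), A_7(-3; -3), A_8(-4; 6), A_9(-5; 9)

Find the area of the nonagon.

229.75

A_1→A_2: (1)(2.5) − (10.5)(12.5) = -128.75
A_2→A_3: (10.5)(2) − (10.5)(2.5) = -5.25
A_3→A_4: (10.5)(-8) − (12.5)(2) = -109
A_4→A_5: (12.5)(-5) − (0.5)(-8) = -58.5
A_5→A_6: (0.5)(-9) − (-9.5)(-5) = -52
A_6→A_7: (-9.5)(-3) − (-3)(-9) = 1.5
A_7→A_8: (-3)(6) − (-4)(-3) = -30
A_8→A_9: (-4)(9) − (-5)(6) = -6
A_9→A_1: (-5)(12.5) − (1)(9) = -71.5
Σ = -459.5
Area = |Σ|/2 = 229.75.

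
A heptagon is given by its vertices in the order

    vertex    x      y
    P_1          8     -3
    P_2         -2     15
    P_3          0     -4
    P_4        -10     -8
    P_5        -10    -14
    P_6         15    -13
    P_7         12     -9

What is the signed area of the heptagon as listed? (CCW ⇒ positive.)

269.5

Cross-terms: 114, 8, -40, 60, 340, 21, 36  ⇒  Σ = 539
Signed area = Σ/2 = 269.5 (positive ⇒ counter-clockwise traversal).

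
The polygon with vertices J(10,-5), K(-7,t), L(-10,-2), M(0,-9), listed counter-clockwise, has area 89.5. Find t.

Write out the shoelace sum; only the two edges meeting at K involve t:
2·Area = [(10·t − (-7)·(-5)) + ((-7)·(-2) − (-10)·t)] + 180
       = 20·t + 159 = 179
⇒ t = 1.

1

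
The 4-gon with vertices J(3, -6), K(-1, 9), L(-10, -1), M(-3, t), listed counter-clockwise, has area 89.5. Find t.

-4

Write out the shoelace sum; only the two edges meeting at M involve t:
2·Area = [((-10)·t − (-3)·(-1)) + ((-3)·(-6) − 3·t)] + 112
       = -13·t + 127 = 179
⇒ t = -4.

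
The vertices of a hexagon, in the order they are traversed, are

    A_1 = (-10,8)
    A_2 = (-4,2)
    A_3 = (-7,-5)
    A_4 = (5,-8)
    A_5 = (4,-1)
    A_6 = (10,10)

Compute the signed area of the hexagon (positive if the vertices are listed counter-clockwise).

192

Apply the shoelace (surveyor's) formula: 2A = Σ (x_i·y_{i+1} − x_{i+1}·y_i), indices taken mod 6.
Σ = (12) + (34) + (81) + (27) + (50) + (180) = 384
Signed area = Σ/2 = 192 (positive ⇒ counter-clockwise traversal).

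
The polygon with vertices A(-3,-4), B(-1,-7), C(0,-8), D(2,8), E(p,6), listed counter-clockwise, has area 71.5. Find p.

Write out the shoelace sum; only the two edges meeting at E involve p:
2·Area = [(2·6 − p·8) + (p·(-4) − (-3)·6)] + 41
       = -12·p + 71 = 143
⇒ p = -6.

-6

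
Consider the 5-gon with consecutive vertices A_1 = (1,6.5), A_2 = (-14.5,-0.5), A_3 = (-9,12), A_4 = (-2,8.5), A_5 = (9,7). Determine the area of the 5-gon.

88.125

Apply Gauss's area formula: 2A = Σ (x_i·y_{i+1} − x_{i+1}·y_i), indices taken mod 5.
Cross-terms: 93.75, -178.5, -52.5, -90.5, 51.5  ⇒  Σ = -176.25
Area = |Σ|/2 = 88.125.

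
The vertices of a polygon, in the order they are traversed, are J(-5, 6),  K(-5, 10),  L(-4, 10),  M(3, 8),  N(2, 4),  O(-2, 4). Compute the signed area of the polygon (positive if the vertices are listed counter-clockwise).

-36

Apply the shoelace formula: 2A = Σ (x_i·y_{i+1} − x_{i+1}·y_i), indices taken mod 6.
J→K: (-5)(10) − (-5)(6) = -20
K→L: (-5)(10) − (-4)(10) = -10
L→M: (-4)(8) − (3)(10) = -62
M→N: (3)(4) − (2)(8) = -4
N→O: (2)(4) − (-2)(4) = 16
O→J: (-2)(6) − (-5)(4) = 8
Σ = -72
Signed area = Σ/2 = -36 (negative ⇒ clockwise traversal).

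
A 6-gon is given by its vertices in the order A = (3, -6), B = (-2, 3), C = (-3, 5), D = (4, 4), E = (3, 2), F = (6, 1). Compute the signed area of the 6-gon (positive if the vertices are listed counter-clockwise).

Apply the surveyor's formula: 2A = Σ (x_i·y_{i+1} − x_{i+1}·y_i), indices taken mod 6.
Σ = (-3) + (-1) + (-32) + (-4) + (-9) + (-39) = -88
Signed area = Σ/2 = -44 (negative ⇒ clockwise traversal).

-44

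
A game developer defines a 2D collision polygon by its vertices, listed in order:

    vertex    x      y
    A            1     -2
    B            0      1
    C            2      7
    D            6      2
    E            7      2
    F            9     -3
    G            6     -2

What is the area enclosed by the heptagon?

45

Σ = (1) + (-2) + (-38) + (-2) + (-39) + (0) + (-10) = -90
Area = |Σ|/2 = 45.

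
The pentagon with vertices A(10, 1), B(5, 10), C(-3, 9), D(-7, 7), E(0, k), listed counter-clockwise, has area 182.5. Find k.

Write out the shoelace sum; only the two edges meeting at E involve k:
2·Area = [((-7)·k − 0·7) + (0·1 − 10·k)] + 212
       = -17·k + 212 = 365
⇒ k = -9.

-9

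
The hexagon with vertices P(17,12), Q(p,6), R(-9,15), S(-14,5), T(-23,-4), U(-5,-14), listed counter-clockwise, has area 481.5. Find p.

-3

The doubled signed area Σ (x_i y_{i+1} − x_{i+1} y_i) is linear in p.
With p=0 it equals 972; the coefficient of p is 3 (from the two edges through Q).
So 3·p + 972 = 2·481.5 = 963 ⇒ p = -3.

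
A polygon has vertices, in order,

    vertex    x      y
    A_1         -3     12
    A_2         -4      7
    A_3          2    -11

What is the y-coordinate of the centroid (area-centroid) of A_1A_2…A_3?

8/3

Apply the surveyor's formula. First the cross-terms c_i = x_i·y_{i+1} − x_{i+1}·y_i:
  27, 30, -9  ⇒  2A = 48, A = 24.
Then Σ (y_i + y_{i+1})·c_i = 384, so ȳ = 384 / (6·24) = 8/3.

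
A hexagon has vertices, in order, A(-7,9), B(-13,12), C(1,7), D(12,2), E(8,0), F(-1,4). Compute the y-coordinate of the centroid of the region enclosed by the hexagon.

Apply the shoelace (surveyor's) formula. First the cross-terms c_i = x_i·y_{i+1} − x_{i+1}·y_i:
  33, -103, -82, -16, 32, 19  ⇒  2A = -117, A = -58.5.
Then Σ (y_i + y_{i+1})·c_i = -1659, so ȳ = -1659 / (6·(-58.5)) = 553/117.

553/117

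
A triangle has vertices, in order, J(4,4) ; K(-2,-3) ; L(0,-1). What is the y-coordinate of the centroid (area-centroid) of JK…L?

Apply Gauss's area formula. First the cross-terms c_i = x_i·y_{i+1} − x_{i+1}·y_i:
  -4, 2, 4  ⇒  2A = 2, A = 1.
Then Σ (y_i + y_{i+1})·c_i = 0, so ȳ = 0 / (6·1) = 0.

0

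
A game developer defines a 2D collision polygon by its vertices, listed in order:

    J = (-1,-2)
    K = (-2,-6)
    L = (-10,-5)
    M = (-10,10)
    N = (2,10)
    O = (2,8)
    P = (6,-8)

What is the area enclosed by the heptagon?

203

Σ = (2) + (-50) + (-150) + (-120) + (-4) + (-64) + (-20) = -406
Area = |Σ|/2 = 203.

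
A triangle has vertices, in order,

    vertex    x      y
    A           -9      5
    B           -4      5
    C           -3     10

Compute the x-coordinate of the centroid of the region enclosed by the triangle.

Apply Gauss's area formula. First the cross-terms c_i = x_i·y_{i+1} − x_{i+1}·y_i:
  -25, -25, 75  ⇒  2A = 25, A = 12.5.
Then Σ (x_i + x_{i+1})·c_i = -400, so x̄ = -400 / (6·12.5) = -16/3.

-16/3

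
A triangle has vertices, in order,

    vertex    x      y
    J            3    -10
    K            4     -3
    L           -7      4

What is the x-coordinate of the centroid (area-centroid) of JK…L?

Apply Gauss's area formula. First the cross-terms c_i = x_i·y_{i+1} − x_{i+1}·y_i:
  31, -5, 58  ⇒  2A = 84, A = 42.
Then Σ (x_i + x_{i+1})·c_i = 0, so x̄ = 0 / (6·42) = 0.

0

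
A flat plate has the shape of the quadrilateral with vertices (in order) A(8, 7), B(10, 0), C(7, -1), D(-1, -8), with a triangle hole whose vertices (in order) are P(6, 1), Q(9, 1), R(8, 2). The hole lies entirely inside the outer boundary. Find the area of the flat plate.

38.5

Outer boundary:
Apply Gauss's area formula: 2A = Σ (x_i·y_{i+1} − x_{i+1}·y_i), indices taken mod 4.
Σ = (-70) + (-10) + (-57) + (57) = -80
Area = |Σ|/2 = 40.
Hole:
Apply Gauss's area formula: 2A = Σ (x_i·y_{i+1} − x_{i+1}·y_i), indices taken mod 3.
Cross-terms: -3, 10, -4  ⇒  Σ = 3
Area = |Σ|/2 = 1.5.
Net area = 40 − 1.5 = 38.5.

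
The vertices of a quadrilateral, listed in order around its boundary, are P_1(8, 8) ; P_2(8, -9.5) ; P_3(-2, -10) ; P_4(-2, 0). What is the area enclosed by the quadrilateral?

Σ = (-140) + (-99) + (-20) + (-16) = -275
Area = |Σ|/2 = 137.5.

137.5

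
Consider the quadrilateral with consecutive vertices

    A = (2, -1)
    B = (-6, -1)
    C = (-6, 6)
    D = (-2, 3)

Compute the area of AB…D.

30

Apply the surveyor's formula: 2A = Σ (x_i·y_{i+1} − x_{i+1}·y_i), indices taken mod 4.
A→B: (2)(-1) − (-6)(-1) = -8
B→C: (-6)(6) − (-6)(-1) = -42
C→D: (-6)(3) − (-2)(6) = -6
D→A: (-2)(-1) − (2)(3) = -4
Σ = -60
Area = |Σ|/2 = 30.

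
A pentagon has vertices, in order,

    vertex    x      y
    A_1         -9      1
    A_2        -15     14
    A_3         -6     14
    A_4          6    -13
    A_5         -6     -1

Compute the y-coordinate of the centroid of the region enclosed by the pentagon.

Apply the surveyor's formula. First the cross-terms c_i = x_i·y_{i+1} − x_{i+1}·y_i:
  -111, -126, -6, -84, -15  ⇒  2A = -342, A = -171.
Then Σ (y_i + y_{i+1})·c_i = -4023, so ȳ = -4023 / (6·(-171)) = 149/38.

149/38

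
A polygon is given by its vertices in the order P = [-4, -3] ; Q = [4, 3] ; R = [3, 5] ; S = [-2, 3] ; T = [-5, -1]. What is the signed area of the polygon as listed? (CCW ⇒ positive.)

29

P→Q: (-4)(3) − (4)(-3) = 0
Q→R: (4)(5) − (3)(3) = 11
R→S: (3)(3) − (-2)(5) = 19
S→T: (-2)(-1) − (-5)(3) = 17
T→P: (-5)(-3) − (-4)(-1) = 11
Σ = 58
Signed area = Σ/2 = 29 (positive ⇒ counter-clockwise traversal).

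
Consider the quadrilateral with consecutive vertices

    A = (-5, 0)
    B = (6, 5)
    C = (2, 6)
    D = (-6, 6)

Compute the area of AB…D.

Σ = (-25) + (26) + (48) + (30) = 79
Area = |Σ|/2 = 39.5.

39.5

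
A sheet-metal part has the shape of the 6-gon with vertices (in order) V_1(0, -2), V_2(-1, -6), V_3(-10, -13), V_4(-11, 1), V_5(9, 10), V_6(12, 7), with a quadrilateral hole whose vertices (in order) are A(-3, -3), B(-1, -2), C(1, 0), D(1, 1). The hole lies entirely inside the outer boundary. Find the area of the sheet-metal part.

Outer boundary:
Σ = (-2) + (-47) + (-153) + (-119) + (-57) + (-24) = -402
Area = |Σ|/2 = 201.
Hole:
Σ = (3) + (2) + (1) + (0) = 6
Area = |Σ|/2 = 3.
Net area = 201 − 3 = 198.

198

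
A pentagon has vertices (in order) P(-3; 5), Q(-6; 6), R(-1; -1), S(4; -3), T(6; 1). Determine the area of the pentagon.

Σ = (12) + (12) + (7) + (22) + (33) = 86
Area = |Σ|/2 = 43.

43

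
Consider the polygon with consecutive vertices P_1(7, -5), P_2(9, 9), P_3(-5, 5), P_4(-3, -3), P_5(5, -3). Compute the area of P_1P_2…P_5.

124

Apply Gauss's area formula: 2A = Σ (x_i·y_{i+1} − x_{i+1}·y_i), indices taken mod 5.
Σ = (108) + (90) + (30) + (24) + (-4) = 248
Area = |Σ|/2 = 124.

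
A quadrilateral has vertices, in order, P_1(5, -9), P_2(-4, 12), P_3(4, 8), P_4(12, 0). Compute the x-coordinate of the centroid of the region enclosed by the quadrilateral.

Apply the shoelace (surveyor's) formula. First the cross-terms c_i = x_i·y_{i+1} − x_{i+1}·y_i:
  24, -80, -96, -108  ⇒  2A = -260, A = -130.
Then Σ (x_i + x_{i+1})·c_i = -3348, so x̄ = -3348 / (6·(-130)) = 279/65.

279/65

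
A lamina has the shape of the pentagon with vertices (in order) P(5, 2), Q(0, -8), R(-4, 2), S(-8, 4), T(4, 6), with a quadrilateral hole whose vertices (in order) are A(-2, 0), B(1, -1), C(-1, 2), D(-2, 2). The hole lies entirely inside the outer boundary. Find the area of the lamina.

Outer boundary:
Apply Gauss's area formula: 2A = Σ (x_i·y_{i+1} − x_{i+1}·y_i), indices taken mod 5.
Cross-terms: -40, -32, 0, -64, -22  ⇒  Σ = -158
Area = |Σ|/2 = 79.
Hole:
Apply Gauss's area formula: 2A = Σ (x_i·y_{i+1} − x_{i+1}·y_i), indices taken mod 4.
Σ = (2) + (1) + (2) + (4) = 9
Area = |Σ|/2 = 4.5.
Net area = 79 − 4.5 = 74.5.

74.5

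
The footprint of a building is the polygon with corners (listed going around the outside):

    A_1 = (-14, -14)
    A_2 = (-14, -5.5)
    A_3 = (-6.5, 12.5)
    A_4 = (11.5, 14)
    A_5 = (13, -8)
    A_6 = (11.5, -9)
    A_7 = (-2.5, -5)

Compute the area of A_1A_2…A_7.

A_1→A_2: (-14)(-5.5) − (-14)(-14) = -119
A_2→A_3: (-14)(12.5) − (-6.5)(-5.5) = -210.75
A_3→A_4: (-6.5)(14) − (11.5)(12.5) = -234.75
A_4→A_5: (11.5)(-8) − (13)(14) = -274
A_5→A_6: (13)(-9) − (11.5)(-8) = -25
A_6→A_7: (11.5)(-5) − (-2.5)(-9) = -80
A_7→A_1: (-2.5)(-14) − (-14)(-5) = -35
Σ = -978.5
Area = |Σ|/2 = 489.25.

489.25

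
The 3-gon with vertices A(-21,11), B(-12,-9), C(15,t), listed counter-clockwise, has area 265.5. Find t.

The doubled signed area Σ (x_i y_{i+1} − x_{i+1} y_i) is linear in t.
With t=0 it equals 621; the coefficient of t is 9 (from the two edges through C).
So 9·t + 621 = 2·265.5 = 531 ⇒ t = -10.

-10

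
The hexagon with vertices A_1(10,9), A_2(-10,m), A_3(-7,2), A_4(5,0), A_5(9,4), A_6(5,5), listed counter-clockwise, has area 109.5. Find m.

7

The doubled signed area Σ (x_i y_{i+1} − x_{i+1} y_i) is linear in m.
With m=0 it equals 100; the coefficient of m is 17 (from the two edges through A_2).
So 17·m + 100 = 2·109.5 = 219 ⇒ m = 7.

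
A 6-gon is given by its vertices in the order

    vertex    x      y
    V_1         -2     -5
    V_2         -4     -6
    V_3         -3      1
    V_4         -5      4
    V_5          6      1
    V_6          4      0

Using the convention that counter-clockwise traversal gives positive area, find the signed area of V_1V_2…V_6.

-45

Apply the shoelace formula: 2A = Σ (x_i·y_{i+1} − x_{i+1}·y_i), indices taken mod 6.
V_1→V_2: (-2)(-6) − (-4)(-5) = -8
V_2→V_3: (-4)(1) − (-3)(-6) = -22
V_3→V_4: (-3)(4) − (-5)(1) = -7
V_4→V_5: (-5)(1) − (6)(4) = -29
V_5→V_6: (6)(0) − (4)(1) = -4
V_6→V_1: (4)(-5) − (-2)(0) = -20
Σ = -90
Signed area = Σ/2 = -45 (negative ⇒ clockwise traversal).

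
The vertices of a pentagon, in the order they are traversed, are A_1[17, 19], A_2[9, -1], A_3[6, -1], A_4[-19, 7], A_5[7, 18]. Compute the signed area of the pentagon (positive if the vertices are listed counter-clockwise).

Σ = (-188) + (-3) + (23) + (-391) + (-173) = -732
Signed area = Σ/2 = -366 (negative ⇒ clockwise traversal).

-366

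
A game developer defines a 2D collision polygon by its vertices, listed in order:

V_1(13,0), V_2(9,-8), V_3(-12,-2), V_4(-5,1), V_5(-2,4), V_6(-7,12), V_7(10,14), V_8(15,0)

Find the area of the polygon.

341

Cross-terms: -104, -114, -22, -18, 4, -218, -210, 0  ⇒  Σ = -682
Area = |Σ|/2 = 341.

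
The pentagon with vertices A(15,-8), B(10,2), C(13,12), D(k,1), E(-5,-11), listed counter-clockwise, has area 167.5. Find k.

4

The doubled signed area Σ (x_i y_{i+1} − x_{i+1} y_i) is linear in k.
With k=0 it equals 427; the coefficient of k is -23 (from the two edges through D).
So -23·k + 427 = 2·167.5 = 335 ⇒ k = 4.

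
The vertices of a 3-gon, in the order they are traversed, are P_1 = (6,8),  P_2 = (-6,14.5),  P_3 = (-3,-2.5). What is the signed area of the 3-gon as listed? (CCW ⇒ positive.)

92.25

Σ = (135) + (58.5) + (-9) = 184.5
Signed area = Σ/2 = 92.25 (positive ⇒ counter-clockwise traversal).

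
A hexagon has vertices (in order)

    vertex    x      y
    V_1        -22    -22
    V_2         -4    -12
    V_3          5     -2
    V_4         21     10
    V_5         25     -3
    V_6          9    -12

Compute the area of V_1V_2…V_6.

356

Apply the shoelace formula: 2A = Σ (x_i·y_{i+1} − x_{i+1}·y_i), indices taken mod 6.
Cross-terms: 176, 68, 92, -313, -273, -462  ⇒  Σ = -712
Area = |Σ|/2 = 356.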